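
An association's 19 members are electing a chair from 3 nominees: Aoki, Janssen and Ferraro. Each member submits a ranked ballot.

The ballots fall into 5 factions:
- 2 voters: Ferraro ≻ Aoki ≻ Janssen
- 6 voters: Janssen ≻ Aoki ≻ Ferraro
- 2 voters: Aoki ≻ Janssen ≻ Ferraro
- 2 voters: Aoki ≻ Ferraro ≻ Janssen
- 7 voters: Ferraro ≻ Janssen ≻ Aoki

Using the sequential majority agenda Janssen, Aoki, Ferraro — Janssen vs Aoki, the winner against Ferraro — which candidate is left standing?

Round 1: Janssen vs Aoki — 13–6, Janssen advances.
Round 2: Janssen vs Ferraro — 8–11, Ferraro advances.
Ferraro survives the agenda.

Ferraro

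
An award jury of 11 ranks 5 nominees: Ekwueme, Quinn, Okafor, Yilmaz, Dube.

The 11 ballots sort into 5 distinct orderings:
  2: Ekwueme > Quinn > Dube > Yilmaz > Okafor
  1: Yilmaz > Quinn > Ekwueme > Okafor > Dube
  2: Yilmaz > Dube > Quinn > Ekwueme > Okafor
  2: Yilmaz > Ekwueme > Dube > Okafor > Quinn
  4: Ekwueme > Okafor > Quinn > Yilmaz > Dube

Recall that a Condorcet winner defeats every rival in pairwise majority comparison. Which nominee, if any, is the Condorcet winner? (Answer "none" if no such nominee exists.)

Check each pair by majority over 11 ballots:
Ekwueme vs Quinn: Ekwueme, 8–3.
Ekwueme–Okafor: Ekwueme 11–0.
Ekwueme vs Yilmaz: Ekwueme, 6–5.
Ekwueme–Dube: Ekwueme 9–2.
Quinn vs Okafor: Okafor, 6–5.
Quinn vs Yilmaz: Quinn, 6–5.
Quinn vs Dube: Quinn wins 7–4.
Okafor vs Yilmaz: Yilmaz wins 7–4.
Okafor–Dube: Dube 6–5.
Yilmaz vs Dube: Yilmaz, 9–2.
Ekwueme wins every pairwise contest, so Ekwueme is the Condorcet winner.

Ekwueme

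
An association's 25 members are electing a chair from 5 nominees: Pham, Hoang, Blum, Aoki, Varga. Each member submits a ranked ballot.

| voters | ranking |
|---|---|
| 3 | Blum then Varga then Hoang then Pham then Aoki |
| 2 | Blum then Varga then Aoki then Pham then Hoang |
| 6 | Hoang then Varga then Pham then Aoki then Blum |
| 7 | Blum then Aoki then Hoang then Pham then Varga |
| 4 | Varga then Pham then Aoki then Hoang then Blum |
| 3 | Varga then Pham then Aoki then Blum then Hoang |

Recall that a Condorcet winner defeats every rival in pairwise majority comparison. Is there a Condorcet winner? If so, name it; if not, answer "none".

none

Pairwise majorities:
Pham vs Hoang: Hoang, 16–9.
Pham vs Blum: Pham wins 13–12.
Pham–Aoki: Pham 16–9.
Pham–Varga: Varga 18–7.
Hoang vs Blum: Blum wins 15–10.
Hoang vs Aoki: Aoki wins 16–9.
Hoang–Varga: Hoang 13–12.
Blum vs Aoki: Aoki, 13–12.
Blum vs Varga: Varga, 13–12.
Aoki vs Varga: Varga wins 18–7.
Each candidate drops at least one matchup (Pham loses to Hoang; Hoang loses to Blum; Blum loses to Pham; Aoki loses to Pham; Varga loses to Hoang); the cycle Pham → Blum → Hoang → Pham rules out a Condorcet winner.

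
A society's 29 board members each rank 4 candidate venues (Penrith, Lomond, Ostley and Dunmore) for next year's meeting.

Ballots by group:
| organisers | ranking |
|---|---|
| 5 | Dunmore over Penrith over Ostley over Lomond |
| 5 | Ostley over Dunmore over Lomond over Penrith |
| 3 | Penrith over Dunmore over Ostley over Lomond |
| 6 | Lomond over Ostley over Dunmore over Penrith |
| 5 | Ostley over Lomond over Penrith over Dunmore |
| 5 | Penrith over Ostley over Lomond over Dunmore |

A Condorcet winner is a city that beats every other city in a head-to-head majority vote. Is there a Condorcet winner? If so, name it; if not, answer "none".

Pairwise majorities:
Penrith vs Lomond: 5+3+5 = 13 for Penrith, 16 for Lomond — Lomond by 16–13.
Penrith vs Ostley: Ostley wins 16–13.
Penrith vs Dunmore: Dunmore wins 16–13.
Lomond vs Ostley: 6 to 23, Ostley.
Lomond vs Dunmore: Lomond preferred on 6+5+5 = 16 ballots; Lomond wins 16–13.
Ostley–Dunmore: Ostley 21–8.
Ostley wins every pairwise contest, so Ostley is the Condorcet winner.

Ostley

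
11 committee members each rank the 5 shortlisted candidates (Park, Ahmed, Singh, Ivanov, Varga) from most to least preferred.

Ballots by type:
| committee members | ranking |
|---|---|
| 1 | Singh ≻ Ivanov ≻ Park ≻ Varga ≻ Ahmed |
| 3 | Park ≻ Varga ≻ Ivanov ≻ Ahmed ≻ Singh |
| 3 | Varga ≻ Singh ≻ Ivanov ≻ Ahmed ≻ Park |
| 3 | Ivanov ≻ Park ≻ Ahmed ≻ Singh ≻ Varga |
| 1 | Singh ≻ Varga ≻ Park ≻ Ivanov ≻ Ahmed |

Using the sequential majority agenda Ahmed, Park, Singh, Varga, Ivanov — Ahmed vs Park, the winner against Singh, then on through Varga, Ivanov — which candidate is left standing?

Round 1: Ahmed vs Park — 3–8, Park advances.
Round 2: Park vs Singh — 6–5, Park advances.
Round 3: Park vs Varga — 7–4, Park advances.
Round 4: Park vs Ivanov — 4–7, Ivanov advances.
Ivanov survives the agenda.

Ivanov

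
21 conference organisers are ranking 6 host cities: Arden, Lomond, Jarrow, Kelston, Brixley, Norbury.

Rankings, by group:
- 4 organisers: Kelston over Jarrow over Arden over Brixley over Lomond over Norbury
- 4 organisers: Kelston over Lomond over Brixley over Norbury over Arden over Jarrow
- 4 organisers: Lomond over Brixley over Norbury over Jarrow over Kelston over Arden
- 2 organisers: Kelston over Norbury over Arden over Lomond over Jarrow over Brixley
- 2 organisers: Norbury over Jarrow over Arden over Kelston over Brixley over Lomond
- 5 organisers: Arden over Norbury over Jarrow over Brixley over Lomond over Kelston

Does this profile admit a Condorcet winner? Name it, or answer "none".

none

Pairwise majorities:
Arden–Lomond: Arden 13–8.
Arden vs Jarrow: Arden, 11–10.
Arden vs Kelston: Kelston, 14–7.
Arden vs Brixley: Arden, 13–8.
Arden vs Norbury: Norbury, 12–9.
Lomond vs Jarrow: Jarrow wins 11–10.
Lomond vs Kelston: Kelston, 12–9.
Lomond vs Brixley: Brixley wins 11–10.
Lomond vs Norbury: Lomond, 12–9.
Jarrow–Kelston: Jarrow 11–10.
Jarrow vs Brixley: Jarrow, 13–8.
Jarrow–Norbury: Norbury 17–4.
Kelston vs Brixley: Kelston wins 12–9.
Kelston vs Norbury: Norbury wins 11–10.
Brixley–Norbury: Brixley 12–9.
Every city loses at least once (Arden loses to Kelston; Lomond loses to Arden; Jarrow loses to Arden; Kelston loses to Jarrow; Brixley loses to Arden; Norbury loses to Lomond). The majority relation contains the cycle Arden → Lomond → Norbury → Arden, so there is no Condorcet winner.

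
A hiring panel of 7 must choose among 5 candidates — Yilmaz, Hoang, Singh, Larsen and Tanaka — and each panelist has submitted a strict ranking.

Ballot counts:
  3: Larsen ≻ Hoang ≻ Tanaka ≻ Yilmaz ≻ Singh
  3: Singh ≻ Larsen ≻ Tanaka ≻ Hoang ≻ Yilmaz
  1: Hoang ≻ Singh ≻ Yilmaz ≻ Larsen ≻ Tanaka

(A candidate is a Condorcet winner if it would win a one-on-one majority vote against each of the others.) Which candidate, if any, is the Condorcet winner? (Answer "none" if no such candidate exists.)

Head-to-head results (7 committee members):
Yilmaz vs Hoang: Hoang wins 7–0.
Yilmaz–Singh: Singh 4–3.
Yilmaz–Larsen: Larsen 6–1.
Yilmaz vs Tanaka: Tanaka, 6–1.
Hoang vs Singh: Hoang wins 4–3.
Hoang vs Larsen: Larsen wins 6–1.
Hoang vs Tanaka: Hoang, 4–3.
Singh vs Larsen: Singh, 4–3.
Singh vs Tanaka: Singh wins 4–3.
Larsen–Tanaka: Larsen 7–0.
No candidate is unbeaten: Yilmaz loses to Hoang; Hoang loses to Larsen; Singh loses to Hoang; Larsen loses to Singh; Tanaka loses to Hoang. In particular Hoang > Singh > Larsen > Hoang is a majority cycle — no Condorcet winner exists.

none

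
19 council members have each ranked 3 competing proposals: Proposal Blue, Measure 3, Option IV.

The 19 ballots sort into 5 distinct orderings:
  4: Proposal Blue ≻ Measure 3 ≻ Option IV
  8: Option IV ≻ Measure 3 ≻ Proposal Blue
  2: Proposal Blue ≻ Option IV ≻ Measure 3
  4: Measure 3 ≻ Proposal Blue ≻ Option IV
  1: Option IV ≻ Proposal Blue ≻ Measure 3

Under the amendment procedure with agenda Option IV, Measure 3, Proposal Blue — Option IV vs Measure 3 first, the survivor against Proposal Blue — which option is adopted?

Proposal Blue

Round 1: Option IV vs Measure 3 — 11–8, Option IV advances.
Round 2: Option IV vs Proposal Blue — 9–10, Proposal Blue advances.
The agenda winner is Proposal Blue.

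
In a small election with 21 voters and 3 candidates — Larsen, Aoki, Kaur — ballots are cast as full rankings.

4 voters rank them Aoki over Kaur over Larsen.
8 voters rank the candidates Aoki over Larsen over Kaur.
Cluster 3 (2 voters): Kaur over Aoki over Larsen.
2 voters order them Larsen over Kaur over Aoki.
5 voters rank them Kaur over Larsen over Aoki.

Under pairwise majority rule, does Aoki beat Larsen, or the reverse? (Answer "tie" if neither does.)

Aoki

Ballots ranking Aoki above Larsen: 4 + 8 + 2 = 14.
Ballots ranking Larsen above Aoki: 21 − 14 = 7.
Aoki wins the head-to-head 14–7.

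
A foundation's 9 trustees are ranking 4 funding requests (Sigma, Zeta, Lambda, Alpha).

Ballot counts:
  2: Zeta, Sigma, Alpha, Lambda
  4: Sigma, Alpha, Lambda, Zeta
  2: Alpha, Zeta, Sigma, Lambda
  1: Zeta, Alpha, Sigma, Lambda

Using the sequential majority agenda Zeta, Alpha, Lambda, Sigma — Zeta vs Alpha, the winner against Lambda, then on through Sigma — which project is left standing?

Round 1: Zeta vs Alpha — 3–6, Alpha advances.
Round 2: Alpha vs Lambda — 9–0, Alpha advances.
Round 3: Alpha vs Sigma — 3–6, Sigma advances.
The agenda winner is Sigma.

Sigma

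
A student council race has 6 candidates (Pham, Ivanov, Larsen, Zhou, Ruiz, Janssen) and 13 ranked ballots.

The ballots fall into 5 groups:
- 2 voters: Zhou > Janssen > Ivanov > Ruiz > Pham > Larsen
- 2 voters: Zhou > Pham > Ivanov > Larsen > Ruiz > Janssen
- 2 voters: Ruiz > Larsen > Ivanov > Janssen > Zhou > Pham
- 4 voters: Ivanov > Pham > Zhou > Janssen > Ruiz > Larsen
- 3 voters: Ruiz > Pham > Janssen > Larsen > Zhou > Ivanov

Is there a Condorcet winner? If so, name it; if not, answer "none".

Pairwise majorities:
Pham vs Ivanov: Pham is ranked higher on 2+3 = 5 ballots, Ivanov on 8. Ivanov wins 8–5.
Pham vs Larsen: Pham preferred on 2+2+4+3 = 11 ballots; Pham wins 11–2.
Pham vs Zhou: Pham is ranked higher on 4+3 = 7 ballots, Zhou on 6. Pham wins 7–6.
Pham vs Ruiz: Pham preferred on 2+4 = 6 ballots; Ruiz wins 7–6.
Pham vs Janssen: Pham preferred on 2+4+3 = 9 ballots; Pham wins 9–4.
Ivanov vs Larsen: Ivanov preferred on 2+2+4 = 8 ballots; Ivanov wins 8–5.
Ivanov vs Zhou: 2+4 = 6 for Ivanov, 7 for Zhou — Zhou by 7–6.
Ivanov vs Ruiz: Ivanov is ranked higher on 2+2+4 = 8 ballots, Ruiz on 5. Ivanov wins 8–5.
Ivanov vs Janssen: Ivanov is ranked higher on 2+2+4 = 8 ballots, Janssen on 5. Ivanov wins 8–5.
Larsen vs Zhou: Larsen preferred on 2+3 = 5 ballots; Zhou wins 8–5.
Larsen vs Ruiz: 2 to 11, Ruiz.
Larsen vs Janssen: Larsen preferred on 2+2 = 4 ballots; Janssen wins 9–4.
Zhou vs Ruiz: Zhou preferred on 2+2+4 = 8 ballots; Zhou wins 8–5.
Zhou vs Janssen: Zhou is ranked higher on 2+2+4 = 8 ballots, Janssen on 5. Zhou wins 8–5.
Ruiz vs Janssen: 7 to 6, Ruiz.
Each candidate drops at least one matchup (Pham loses to Ivanov; Ivanov loses to Zhou; Larsen loses to Pham; Zhou loses to Pham; Ruiz loses to Ivanov; Janssen loses to Pham); the cycle Pham > Zhou > Ivanov > Pham rules out a Condorcet winner.

none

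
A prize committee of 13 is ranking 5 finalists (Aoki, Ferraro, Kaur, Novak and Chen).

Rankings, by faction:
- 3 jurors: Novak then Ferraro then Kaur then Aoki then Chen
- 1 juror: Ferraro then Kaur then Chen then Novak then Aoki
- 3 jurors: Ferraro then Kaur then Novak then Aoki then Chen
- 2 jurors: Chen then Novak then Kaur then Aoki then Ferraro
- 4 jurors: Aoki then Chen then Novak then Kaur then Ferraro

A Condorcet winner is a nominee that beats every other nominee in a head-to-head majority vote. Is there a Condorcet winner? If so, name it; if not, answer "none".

none

Pairwise majorities:
Aoki vs Ferraro: Ferraro wins 7–6.
Aoki–Kaur: Kaur 9–4.
Aoki vs Novak: Novak, 9–4.
Aoki vs Chen: Aoki, 10–3.
Ferraro vs Kaur: Ferraro, 7–6.
Ferraro–Novak: Novak 9–4.
Ferraro–Chen: Ferraro 7–6.
Kaur–Novak: Novak 9–4.
Kaur vs Chen: Kaur, 7–6.
Novak vs Chen: Chen, 7–6.
Every nominee loses at least once (Aoki loses to Ferraro; Ferraro loses to Novak; Kaur loses to Ferraro; Novak loses to Chen; Chen loses to Aoki). The majority relation contains the cycle Aoki beats Chen beats Novak beats Aoki, so there is no Condorcet winner.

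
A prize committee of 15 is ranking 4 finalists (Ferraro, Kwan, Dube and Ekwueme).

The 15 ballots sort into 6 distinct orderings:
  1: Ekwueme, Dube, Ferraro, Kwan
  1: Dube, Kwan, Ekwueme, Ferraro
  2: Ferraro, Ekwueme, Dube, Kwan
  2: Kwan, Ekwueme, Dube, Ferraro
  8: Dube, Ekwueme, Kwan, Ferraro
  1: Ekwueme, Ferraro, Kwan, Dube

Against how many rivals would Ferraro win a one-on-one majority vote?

0

Ferraro against each rival (15 jurors):
Ferraro vs Kwan: 4 to 11, Kwan.
Ferraro vs Dube: 3 to 12, Dube.
Ferraro vs Ekwueme: Ekwueme, 13–2.
Ferraro beats no one; loses to Kwan, Dube, Ekwueme — 0 pairwise wins.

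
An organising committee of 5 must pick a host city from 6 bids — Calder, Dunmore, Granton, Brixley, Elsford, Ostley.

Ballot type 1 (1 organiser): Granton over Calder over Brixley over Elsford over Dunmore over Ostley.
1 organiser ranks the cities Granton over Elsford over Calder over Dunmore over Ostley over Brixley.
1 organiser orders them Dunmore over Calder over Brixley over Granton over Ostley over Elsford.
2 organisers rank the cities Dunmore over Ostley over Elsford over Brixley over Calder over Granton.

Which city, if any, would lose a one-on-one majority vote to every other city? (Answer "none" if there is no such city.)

Pairwise majorities:
Calder vs Dunmore: Dunmore wins 3–2.
Calder vs Granton: Calder preferred on 1+2 = 3 ballots; Calder wins 3–2.
Calder vs Brixley: Calder preferred on 1+1+1 = 3 ballots; Calder wins 3–2.
Calder–Elsford: Elsford 3–2.
Calder vs Ostley: Calder wins 3–2.
Dunmore vs Granton: Dunmore wins 3–2.
Dunmore–Brixley: Dunmore 4–1.
Dunmore vs Elsford: Dunmore is ranked higher on 1+2 = 3 ballots, Elsford on 2. Dunmore wins 3–2.
Dunmore vs Ostley: Dunmore preferred on 1+1+1+2 = 5 ballots; Dunmore wins 5–0.
Granton vs Brixley: Brixley, 3–2.
Granton vs Elsford: Granton preferred on 1+1+1 = 3 ballots; Granton wins 3–2.
Granton vs Ostley: 1+1+1 = 3 for Granton, 2 for Ostley — Granton by 3–2.
Brixley–Elsford: Elsford 3–2.
Brixley vs Ostley: Brixley is ranked higher on 1+1 = 2 ballots, Ostley on 3. Ostley wins 3–2.
Elsford vs Ostley: Ostley wins 3–2.
Every city wins at least one matchup (Calder beats Granton; Dunmore beats Calder; Granton beats Elsford; Brixley beats Granton; Elsford beats Calder; Ostley beats Brixley), so there is no Condorcet loser.

none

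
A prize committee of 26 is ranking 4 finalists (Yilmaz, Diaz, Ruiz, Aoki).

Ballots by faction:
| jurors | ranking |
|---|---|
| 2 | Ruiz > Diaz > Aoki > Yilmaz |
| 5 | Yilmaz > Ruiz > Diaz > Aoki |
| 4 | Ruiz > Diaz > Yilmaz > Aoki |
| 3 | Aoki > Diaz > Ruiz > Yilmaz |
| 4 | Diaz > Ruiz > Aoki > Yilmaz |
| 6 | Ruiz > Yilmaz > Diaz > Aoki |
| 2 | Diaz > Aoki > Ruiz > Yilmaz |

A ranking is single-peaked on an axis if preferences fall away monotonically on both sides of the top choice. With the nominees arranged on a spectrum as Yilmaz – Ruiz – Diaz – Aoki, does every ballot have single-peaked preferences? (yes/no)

yes

Axis positions: Yilmaz=1, Ruiz=2, Diaz=3, Aoki=4.
Faction 1 (peak Ruiz at position 2): ranking walks positions 2-3-4-1, expanding outward from the peak — single-peaked.
Faction 2 (peak Yilmaz at position 1): ranking walks positions 1-2-3-4, expanding outward from the peak — single-peaked.
Faction 3 (peak Ruiz at position 2): ranking walks positions 2-3-1-4, expanding outward from the peak — single-peaked.
Faction 4 (peak Aoki at position 4): ranking walks positions 4-3-2-1, expanding outward from the peak — single-peaked.
Faction 5 (peak Diaz at position 3): ranking walks positions 3-2-4-1, expanding outward from the peak — single-peaked.
Faction 6 (peak Ruiz at position 2): ranking walks positions 2-1-3-4, expanding outward from the peak — single-peaked.
Faction 7 (peak Diaz at position 3): ranking walks positions 3-4-2-1, expanding outward from the peak — single-peaked.
Every ranking is single-peaked on this axis.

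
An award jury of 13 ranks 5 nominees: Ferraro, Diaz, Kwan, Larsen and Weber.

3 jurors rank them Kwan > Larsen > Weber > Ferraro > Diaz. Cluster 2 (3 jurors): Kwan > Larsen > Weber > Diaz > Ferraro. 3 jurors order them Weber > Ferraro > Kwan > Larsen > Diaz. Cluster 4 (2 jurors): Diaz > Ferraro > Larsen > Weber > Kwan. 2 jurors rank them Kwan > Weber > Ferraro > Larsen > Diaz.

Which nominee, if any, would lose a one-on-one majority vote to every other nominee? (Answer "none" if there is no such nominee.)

Diaz

Head-to-head results (13 jurors):
Ferraro vs Diaz: 3+3+2 = 8 for Ferraro, 5 for Diaz — Ferraro by 8–5.
Ferraro vs Kwan: Kwan, 8–5.
Ferraro–Larsen: Ferraro 7–6.
Ferraro vs Weber: Weber, 11–2.
Diaz vs Kwan: Diaz is ranked higher on 2 ballots, Kwan on 11. Kwan wins 11–2.
Diaz vs Larsen: Diaz is ranked higher on 2 ballots, Larsen on 11. Larsen wins 11–2.
Diaz vs Weber: Diaz is ranked higher on 2 ballots, Weber on 11. Weber wins 11–2.
Kwan vs Larsen: Kwan wins 11–2.
Kwan vs Weber: 8 to 5, Kwan.
Larsen vs Weber: Larsen wins 8–5.
Only Diaz has no wins; Diaz is the Condorcet loser.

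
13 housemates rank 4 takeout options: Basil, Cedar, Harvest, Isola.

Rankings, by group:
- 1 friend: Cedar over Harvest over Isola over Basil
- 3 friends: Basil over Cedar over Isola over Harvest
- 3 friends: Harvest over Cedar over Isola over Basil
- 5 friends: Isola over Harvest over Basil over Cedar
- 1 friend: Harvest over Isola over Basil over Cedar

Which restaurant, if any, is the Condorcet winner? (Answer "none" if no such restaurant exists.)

none

Pairwise majorities:
Basil–Cedar: Basil 9–4.
Basil–Harvest: Harvest 10–3.
Basil vs Isola: Isola, 10–3.
Cedar vs Harvest: Harvest wins 9–4.
Cedar–Isola: Cedar 7–6.
Harvest vs Isola: Isola, 8–5.
No restaurant is unbeaten: Basil loses to Harvest; Cedar loses to Basil; Harvest loses to Isola; Isola loses to Cedar. In particular Basil > Cedar > Isola > Basil is a majority cycle — no Condorcet winner exists.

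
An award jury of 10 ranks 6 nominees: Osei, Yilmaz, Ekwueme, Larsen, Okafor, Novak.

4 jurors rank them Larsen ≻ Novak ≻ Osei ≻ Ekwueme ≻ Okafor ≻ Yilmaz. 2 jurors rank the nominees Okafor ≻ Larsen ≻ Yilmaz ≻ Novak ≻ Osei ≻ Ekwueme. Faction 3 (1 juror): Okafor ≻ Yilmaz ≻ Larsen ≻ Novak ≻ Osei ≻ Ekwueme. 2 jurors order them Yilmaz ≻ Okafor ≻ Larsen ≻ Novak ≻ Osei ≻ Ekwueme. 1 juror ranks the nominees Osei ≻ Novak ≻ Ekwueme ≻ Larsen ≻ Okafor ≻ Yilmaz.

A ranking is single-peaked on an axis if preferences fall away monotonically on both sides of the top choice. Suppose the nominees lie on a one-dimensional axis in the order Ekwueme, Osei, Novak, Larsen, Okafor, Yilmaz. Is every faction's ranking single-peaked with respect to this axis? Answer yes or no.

yes

Axis positions: Ekwueme=1, Osei=2, Novak=3, Larsen=4, Okafor=5, Yilmaz=6.
Faction 1 (peak Larsen at position 4): ranking walks positions 4-3-2-1-5-6, expanding outward from the peak — single-peaked.
Faction 2 (peak Okafor at position 5): ranking walks positions 5-4-6-3-2-1, expanding outward from the peak — single-peaked.
Faction 3 (peak Okafor at position 5): ranking walks positions 5-6-4-3-2-1, expanding outward from the peak — single-peaked.
Faction 4 (peak Yilmaz at position 6): ranking walks positions 6-5-4-3-2-1, expanding outward from the peak — single-peaked.
Faction 5 (peak Osei at position 2): ranking walks positions 2-3-1-4-5-6, expanding outward from the peak — single-peaked.
Every ranking is single-peaked on this axis.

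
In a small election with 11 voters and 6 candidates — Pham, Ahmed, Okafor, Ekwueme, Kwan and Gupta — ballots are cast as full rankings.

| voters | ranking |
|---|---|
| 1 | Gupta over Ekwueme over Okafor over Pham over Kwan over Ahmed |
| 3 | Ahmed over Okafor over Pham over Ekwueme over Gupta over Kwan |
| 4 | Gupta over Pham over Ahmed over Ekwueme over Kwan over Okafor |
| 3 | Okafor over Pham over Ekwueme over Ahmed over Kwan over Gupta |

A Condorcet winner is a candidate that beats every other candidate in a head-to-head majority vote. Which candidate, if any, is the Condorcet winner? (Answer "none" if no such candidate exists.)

none

Head-to-head results (11 voters):
Pham vs Ahmed: Pham preferred on 1+4+3 = 8 ballots; Pham wins 8–3.
Pham vs Okafor: 4 for Pham, 7 for Okafor — Okafor by 7–4.
Pham vs Ekwueme: Pham preferred on 3+4+3 = 10 ballots; Pham wins 10–1.
Pham vs Kwan: Pham preferred on 1+3+4+3 = 11 ballots; Pham wins 11–0.
Pham vs Gupta: 3+3 = 6 for Pham, 5 for Gupta — Pham by 6–5.
Ahmed vs Okafor: Ahmed is ranked higher on 3+4 = 7 ballots, Okafor on 4. Ahmed wins 7–4.
Ahmed vs Ekwueme: 7 to 4, Ahmed.
Ahmed vs Kwan: Ahmed is ranked higher on 3+4+3 = 10 ballots, Kwan on 1. Ahmed wins 10–1.
Ahmed vs Gupta: Ahmed is ranked higher on 3+3 = 6 ballots, Gupta on 5. Ahmed wins 6–5.
Okafor vs Ekwueme: 6 to 5, Okafor.
Okafor vs Kwan: 7 to 4, Okafor.
Okafor vs Gupta: 6 to 5, Okafor.
Ekwueme vs Kwan: 11 to 0, Ekwueme.
Ekwueme vs Gupta: 3+3 = 6 for Ekwueme, 5 for Gupta — Ekwueme by 6–5.
Kwan vs Gupta: Kwan preferred on 3 ballots; Gupta wins 8–3.
No candidate is unbeaten: Pham loses to Okafor; Ahmed loses to Pham; Okafor loses to Ahmed; Ekwueme loses to Pham; Kwan loses to Pham; Gupta loses to Pham. In particular Pham beats Ahmed beats Okafor beats Pham is a majority cycle — no Condorcet winner exists.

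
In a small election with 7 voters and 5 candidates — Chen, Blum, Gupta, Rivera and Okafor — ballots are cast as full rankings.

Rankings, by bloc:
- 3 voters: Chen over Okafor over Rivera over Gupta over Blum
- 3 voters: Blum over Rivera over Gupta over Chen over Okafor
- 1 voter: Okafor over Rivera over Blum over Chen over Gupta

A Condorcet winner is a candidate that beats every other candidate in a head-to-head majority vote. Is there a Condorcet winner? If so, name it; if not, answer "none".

none

Head-to-head results (7 voters):
Chen vs Blum: Chen is ranked higher on 3 ballots, Blum on 4. Blum wins 4–3.
Chen vs Gupta: 4 to 3, Chen.
Chen–Rivera: Rivera 4–3.
Chen vs Okafor: 6 to 1, Chen.
Blum vs Gupta: Blum wins 4–3.
Blum vs Rivera: Rivera, 4–3.
Blum vs Okafor: Blum preferred on 3 ballots; Okafor wins 4–3.
Gupta vs Rivera: Rivera wins 7–0.
Gupta vs Okafor: Okafor wins 4–3.
Rivera vs Okafor: 3 to 4, Okafor.
No candidate is unbeaten: Chen loses to Blum; Blum loses to Rivera; Gupta loses to Chen; Rivera loses to Okafor; Okafor loses to Chen. In particular Chen → Okafor → Blum → Chen is a majority cycle — no Condorcet winner exists.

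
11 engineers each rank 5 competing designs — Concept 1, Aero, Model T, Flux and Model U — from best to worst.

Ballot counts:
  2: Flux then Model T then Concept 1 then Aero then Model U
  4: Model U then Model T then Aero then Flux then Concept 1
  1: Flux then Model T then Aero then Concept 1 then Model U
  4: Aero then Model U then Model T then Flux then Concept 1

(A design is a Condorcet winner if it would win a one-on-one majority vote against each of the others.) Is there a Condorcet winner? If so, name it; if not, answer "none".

Check each pair by majority over 11 ballots:
Concept 1 vs Aero: Aero, 9–2.
Concept 1 vs Model T: Model T, 11–0.
Concept 1 vs Flux: Concept 1 is ranked higher on 0 ballots, Flux on 11. Flux wins 11–0.
Concept 1 vs Model U: 2+1 = 3 for Concept 1, 8 for Model U — Model U by 8–3.
Aero vs Model T: Model T wins 7–4.
Aero vs Flux: Aero is ranked higher on 4+4 = 8 ballots, Flux on 3. Aero wins 8–3.
Aero vs Model U: Aero is ranked higher on 2+1+4 = 7 ballots, Model U on 4. Aero wins 7–4.
Model T vs Flux: Model T wins 8–3.
Model T vs Model U: 3 to 8, Model U.
Flux vs Model U: 2+1 = 3 for Flux, 8 for Model U — Model U by 8–3.
No design is unbeaten: Concept 1 loses to Aero; Aero loses to Model T; Model T loses to Model U; Flux loses to Aero; Model U loses to Aero. In particular Aero → Model U → Model T → Aero is a majority cycle — no Condorcet winner exists.

none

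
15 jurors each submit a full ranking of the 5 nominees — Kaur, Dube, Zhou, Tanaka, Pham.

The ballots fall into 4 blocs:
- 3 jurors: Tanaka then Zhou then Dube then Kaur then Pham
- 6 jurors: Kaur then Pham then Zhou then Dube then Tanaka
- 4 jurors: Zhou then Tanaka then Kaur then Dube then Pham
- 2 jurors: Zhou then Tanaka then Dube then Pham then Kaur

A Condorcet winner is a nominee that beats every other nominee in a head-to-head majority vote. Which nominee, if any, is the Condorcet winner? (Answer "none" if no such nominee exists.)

Zhou

Check each pair by majority over 15 ballots:
Kaur vs Dube: Kaur preferred on 6+4 = 10 ballots; Kaur wins 10–5.
Kaur vs Zhou: 6 for Kaur, 9 for Zhou — Zhou by 9–6.
Kaur vs Tanaka: 6 for Kaur, 9 for Tanaka — Tanaka by 9–6.
Kaur vs Pham: Kaur is ranked higher on 3+6+4 = 13 ballots, Pham on 2. Kaur wins 13–2.
Dube vs Zhou: Dube is ranked higher on 0 ballots, Zhou on 15. Zhou wins 15–0.
Dube vs Tanaka: 6 to 9, Tanaka.
Dube vs Pham: 3+4+2 = 9 for Dube, 6 for Pham — Dube by 9–6.
Zhou vs Tanaka: 6+4+2 = 12 for Zhou, 3 for Tanaka — Zhou by 12–3.
Zhou vs Pham: 3+4+2 = 9 for Zhou, 6 for Pham — Zhou by 9–6.
Tanaka vs Pham: Tanaka is ranked higher on 3+4+2 = 9 ballots, Pham on 6. Tanaka wins 9–6.
Zhou defeats every rival head-to-head and is the Condorcet winner.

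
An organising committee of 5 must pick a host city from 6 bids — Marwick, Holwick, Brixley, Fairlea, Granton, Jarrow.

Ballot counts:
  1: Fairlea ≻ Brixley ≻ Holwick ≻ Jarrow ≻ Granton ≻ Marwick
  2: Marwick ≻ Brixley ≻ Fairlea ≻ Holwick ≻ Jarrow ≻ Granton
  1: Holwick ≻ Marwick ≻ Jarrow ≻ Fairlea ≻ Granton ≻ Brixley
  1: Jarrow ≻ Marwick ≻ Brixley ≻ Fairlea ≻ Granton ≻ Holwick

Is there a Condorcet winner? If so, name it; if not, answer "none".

Marwick

Head-to-head results (5 organisers):
Marwick vs Holwick: Marwick is ranked higher on 2+1 = 3 ballots, Holwick on 2. Marwick wins 3–2.
Marwick vs Brixley: Marwick wins 4–1.
Marwick vs Fairlea: Marwick is ranked higher on 2+1+1 = 4 ballots, Fairlea on 1. Marwick wins 4–1.
Marwick vs Granton: 2+1+1 = 4 for Marwick, 1 for Granton — Marwick by 4–1.
Marwick vs Jarrow: Marwick, 3–2.
Holwick vs Brixley: Brixley wins 4–1.
Holwick vs Fairlea: Holwick is ranked higher on 1 ballot, Fairlea on 4. Fairlea wins 4–1.
Holwick vs Granton: Holwick wins 4–1.
Holwick vs Jarrow: 1+2+1 = 4 for Holwick, 1 for Jarrow — Holwick by 4–1.
Brixley vs Fairlea: Brixley, 3–2.
Brixley vs Granton: 4 to 1, Brixley.
Brixley vs Jarrow: Brixley is ranked higher on 1+2 = 3 ballots, Jarrow on 2. Brixley wins 3–2.
Fairlea vs Granton: Fairlea, 5–0.
Fairlea vs Jarrow: 3 to 2, Fairlea.
Granton vs Jarrow: Jarrow, 5–0.
Marwick wins every pairwise contest, so Marwick is the Condorcet winner.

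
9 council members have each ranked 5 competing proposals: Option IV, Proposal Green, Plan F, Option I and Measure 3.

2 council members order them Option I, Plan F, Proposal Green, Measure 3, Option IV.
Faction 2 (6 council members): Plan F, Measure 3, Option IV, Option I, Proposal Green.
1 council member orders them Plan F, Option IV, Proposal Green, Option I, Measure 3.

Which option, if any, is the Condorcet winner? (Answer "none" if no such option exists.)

Pairwise majorities:
Option IV vs Proposal Green: Option IV, 7–2.
Option IV vs Plan F: Option IV preferred on 0 ballots; Plan F wins 9–0.
Option IV–Option I: Option IV 7–2.
Option IV vs Measure 3: Measure 3 wins 8–1.
Proposal Green–Plan F: Plan F 9–0.
Proposal Green vs Option I: Proposal Green preferred on 1 ballot; Option I wins 8–1.
Proposal Green vs Measure 3: Measure 3 wins 6–3.
Plan F vs Option I: Plan F wins 7–2.
Plan F–Measure 3: Plan F 9–0.
Option I vs Measure 3: Measure 3 wins 6–3.
Plan F defeats every rival head-to-head and is the Condorcet winner.

Plan F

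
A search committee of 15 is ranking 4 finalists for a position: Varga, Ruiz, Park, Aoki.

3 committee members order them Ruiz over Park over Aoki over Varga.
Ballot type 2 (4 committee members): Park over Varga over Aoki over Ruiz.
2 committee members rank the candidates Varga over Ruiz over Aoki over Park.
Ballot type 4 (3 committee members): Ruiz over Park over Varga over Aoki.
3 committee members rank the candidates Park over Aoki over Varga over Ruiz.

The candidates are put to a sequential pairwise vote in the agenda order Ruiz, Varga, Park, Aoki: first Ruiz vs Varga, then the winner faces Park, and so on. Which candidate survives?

Round 1: Ruiz vs Varga — 6–9, Varga advances.
Round 2: Varga vs Park — 2–13, Park advances.
Round 3: Park vs Aoki — 13–2, Park advances.
Park survives the agenda.

Park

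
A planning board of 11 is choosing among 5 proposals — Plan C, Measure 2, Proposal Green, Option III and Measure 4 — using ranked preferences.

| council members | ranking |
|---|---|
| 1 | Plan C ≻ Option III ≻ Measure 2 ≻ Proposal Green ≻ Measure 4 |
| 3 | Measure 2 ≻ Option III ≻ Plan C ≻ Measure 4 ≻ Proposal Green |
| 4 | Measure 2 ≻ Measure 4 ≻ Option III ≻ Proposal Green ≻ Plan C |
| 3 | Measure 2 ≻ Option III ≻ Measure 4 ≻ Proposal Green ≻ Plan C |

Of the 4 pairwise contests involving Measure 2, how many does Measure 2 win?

4

Measure 2 against each rival (11 council members):
Measure 2 vs Plan C: Measure 2 wins 10–1.
Measure 2 vs Proposal Green: Measure 2, 11–0.
Measure 2 vs Option III: Measure 2 preferred on 3+4+3 = 10 ballots; Measure 2 wins 10–1.
Measure 2 vs Measure 4: 1+3+4+3 = 11 for Measure 2, 0 for Measure 4 — Measure 2 by 11–0.
Measure 2 beats Plan C, Proposal Green, Option III, Measure 4 — 4 pairwise wins.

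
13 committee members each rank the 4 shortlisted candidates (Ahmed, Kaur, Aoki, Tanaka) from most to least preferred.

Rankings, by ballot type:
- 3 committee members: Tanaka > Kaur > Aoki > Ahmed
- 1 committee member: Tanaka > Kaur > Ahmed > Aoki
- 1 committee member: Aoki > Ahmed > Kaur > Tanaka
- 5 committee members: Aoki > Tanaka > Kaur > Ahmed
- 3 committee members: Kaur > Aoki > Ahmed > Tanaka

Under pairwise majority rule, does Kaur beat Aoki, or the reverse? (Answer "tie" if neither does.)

Ballots ranking Kaur above Aoki: 3 + 1 + 3 = 7.
Ballots ranking Aoki above Kaur: 13 − 7 = 6.
Kaur wins the head-to-head 7–6.

Kaur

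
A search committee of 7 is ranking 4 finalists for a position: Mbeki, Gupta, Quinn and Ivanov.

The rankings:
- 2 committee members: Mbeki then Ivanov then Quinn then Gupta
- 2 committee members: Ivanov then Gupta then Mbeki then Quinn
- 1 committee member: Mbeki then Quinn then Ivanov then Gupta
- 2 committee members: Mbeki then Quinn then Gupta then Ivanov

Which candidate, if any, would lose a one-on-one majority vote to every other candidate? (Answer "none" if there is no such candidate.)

Pairwise majorities:
Mbeki vs Gupta: 5 to 2, Mbeki.
Mbeki vs Quinn: 2+2+1+2 = 7 for Mbeki, 0 for Quinn — Mbeki by 7–0.
Mbeki vs Ivanov: Mbeki wins 5–2.
Gupta vs Quinn: 2 to 5, Quinn.
Gupta vs Ivanov: 2 for Gupta, 5 for Ivanov — Ivanov by 5–2.
Quinn vs Ivanov: 1+2 = 3 for Quinn, 4 for Ivanov — Ivanov by 4–3.
Gupta is beaten in every head-to-head and is the Condorcet loser.

Gupta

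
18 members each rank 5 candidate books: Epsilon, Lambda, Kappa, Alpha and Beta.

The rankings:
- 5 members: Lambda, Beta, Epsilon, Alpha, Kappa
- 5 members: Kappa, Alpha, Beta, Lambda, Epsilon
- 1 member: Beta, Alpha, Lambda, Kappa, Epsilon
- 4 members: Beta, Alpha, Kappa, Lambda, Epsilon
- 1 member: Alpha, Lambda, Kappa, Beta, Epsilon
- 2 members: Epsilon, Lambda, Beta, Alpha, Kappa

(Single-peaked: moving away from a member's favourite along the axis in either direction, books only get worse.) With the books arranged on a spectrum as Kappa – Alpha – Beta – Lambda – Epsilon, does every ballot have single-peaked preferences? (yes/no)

no

Axis positions: Kappa=1, Alpha=2, Beta=3, Lambda=4, Epsilon=5.
Faction 1 (peak Lambda at position 4): ranking walks positions 4-3-5-2-1, expanding outward from the peak — single-peaked.
Faction 2 (peak Kappa at position 1): ranking walks positions 1-2-3-4-5, expanding outward from the peak — single-peaked.
Faction 3 (peak Beta at position 3): ranking walks positions 3-2-4-1-5, expanding outward from the peak — single-peaked.
Faction 4 (peak Beta at position 3): ranking walks positions 3-2-1-4-5, expanding outward from the peak — single-peaked.
Faction 5: ranking walks positions 2-4-1-3-5; Lambda is ranked above Beta even though Beta lies between Lambda and the peak Alpha on the axis — preferences dip and rise again. Not single-peaked.
Faction 6 (peak Epsilon at position 5): ranking walks positions 5-4-3-2-1, expanding outward from the peak — single-peaked.
Faction 5 violates single-peakedness, so the profile is not single-peaked on this axis.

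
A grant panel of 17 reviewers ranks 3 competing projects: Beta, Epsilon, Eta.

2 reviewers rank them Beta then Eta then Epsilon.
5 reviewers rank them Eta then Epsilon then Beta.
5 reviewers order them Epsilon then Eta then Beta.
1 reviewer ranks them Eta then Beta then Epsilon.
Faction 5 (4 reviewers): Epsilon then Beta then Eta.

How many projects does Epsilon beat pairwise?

Epsilon against each rival (17 reviewers):
Epsilon vs Beta: Epsilon is ranked higher on 5+5+4 = 14 ballots, Beta on 3. Epsilon wins 14–3.
Epsilon vs Eta: Epsilon preferred on 5+4 = 9 ballots; Epsilon wins 9–8.
Epsilon beats Beta, Eta — 2 pairwise wins.

2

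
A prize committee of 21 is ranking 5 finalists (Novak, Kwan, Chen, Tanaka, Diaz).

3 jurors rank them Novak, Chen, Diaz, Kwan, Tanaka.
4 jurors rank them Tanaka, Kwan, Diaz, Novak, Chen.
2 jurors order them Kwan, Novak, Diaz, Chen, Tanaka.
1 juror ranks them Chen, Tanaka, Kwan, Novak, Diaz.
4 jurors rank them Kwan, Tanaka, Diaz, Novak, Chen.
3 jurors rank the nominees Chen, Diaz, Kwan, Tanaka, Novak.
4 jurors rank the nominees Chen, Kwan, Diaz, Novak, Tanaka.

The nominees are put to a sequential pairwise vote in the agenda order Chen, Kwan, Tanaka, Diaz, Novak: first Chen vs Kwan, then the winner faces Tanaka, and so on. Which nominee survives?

Round 1: Chen vs Kwan — 11–10, Chen advances.
Round 2: Chen vs Tanaka — 13–8, Chen advances.
Round 3: Chen vs Diaz — 11–10, Chen advances.
Round 4: Chen vs Novak — 8–13, Novak advances.
The agenda winner is Novak.

Novak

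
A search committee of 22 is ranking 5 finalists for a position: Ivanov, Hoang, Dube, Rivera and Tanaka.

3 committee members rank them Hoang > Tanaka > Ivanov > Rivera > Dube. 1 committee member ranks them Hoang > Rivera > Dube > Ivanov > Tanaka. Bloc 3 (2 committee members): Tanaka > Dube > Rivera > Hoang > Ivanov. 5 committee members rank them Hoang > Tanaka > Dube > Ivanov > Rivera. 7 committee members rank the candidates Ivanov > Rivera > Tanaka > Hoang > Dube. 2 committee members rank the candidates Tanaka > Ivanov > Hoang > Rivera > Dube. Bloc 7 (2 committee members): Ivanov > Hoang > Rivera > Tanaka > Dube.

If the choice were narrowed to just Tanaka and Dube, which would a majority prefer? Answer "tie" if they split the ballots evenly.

Tanaka

Ballots ranking Tanaka above Dube: 3 + 2 + 5 + 7 + 2 + 2 = 21.
Ballots ranking Dube above Tanaka: 22 − 21 = 1.
Tanaka wins the head-to-head 21–1.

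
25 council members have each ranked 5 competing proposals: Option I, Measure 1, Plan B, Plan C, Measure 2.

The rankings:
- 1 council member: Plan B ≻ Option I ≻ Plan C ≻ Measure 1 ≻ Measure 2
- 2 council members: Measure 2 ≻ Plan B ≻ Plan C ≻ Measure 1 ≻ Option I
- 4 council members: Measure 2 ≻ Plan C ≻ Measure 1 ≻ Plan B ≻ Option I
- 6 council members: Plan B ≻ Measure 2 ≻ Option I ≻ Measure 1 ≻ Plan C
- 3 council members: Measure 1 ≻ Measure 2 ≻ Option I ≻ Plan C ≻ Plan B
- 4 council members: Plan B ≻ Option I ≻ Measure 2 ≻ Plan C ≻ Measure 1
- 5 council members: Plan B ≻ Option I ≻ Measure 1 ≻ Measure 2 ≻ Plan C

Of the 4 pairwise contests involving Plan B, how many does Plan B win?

4

Plan B against each rival (25 council members):
Plan B–Option I: Plan B 22–3.
Plan B vs Measure 1: 18 to 7, Plan B.
Plan B vs Plan C: Plan B, 18–7.
Plan B vs Measure 2: Plan B is ranked higher on 1+6+4+5 = 16 ballots, Measure 2 on 9. Plan B wins 16–9.
Plan B beats Option I, Measure 1, Plan C, Measure 2 — 4 pairwise wins.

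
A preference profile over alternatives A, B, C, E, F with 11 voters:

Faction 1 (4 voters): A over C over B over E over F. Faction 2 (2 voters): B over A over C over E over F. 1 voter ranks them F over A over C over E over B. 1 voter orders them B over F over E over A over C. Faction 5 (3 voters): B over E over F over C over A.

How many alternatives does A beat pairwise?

A against each rival (11 voters):
A vs B: A is ranked higher on 4+1 = 5 ballots, B on 6. B wins 6–5.
A vs C: A preferred on 4+2+1+1 = 8 ballots; A wins 8–3.
A vs E: 4+2+1 = 7 for A, 4 for E — A by 7–4.
A vs F: A, 6–5.
A beats C, E, F; loses to B — 3 pairwise wins.

3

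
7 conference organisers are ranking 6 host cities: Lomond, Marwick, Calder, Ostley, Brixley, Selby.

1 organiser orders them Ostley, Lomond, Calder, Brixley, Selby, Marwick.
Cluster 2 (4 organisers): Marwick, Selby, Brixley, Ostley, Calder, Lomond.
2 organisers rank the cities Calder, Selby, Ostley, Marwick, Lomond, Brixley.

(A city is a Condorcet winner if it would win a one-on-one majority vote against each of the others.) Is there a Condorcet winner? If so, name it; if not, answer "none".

Head-to-head results (7 organisers):
Lomond–Marwick: Marwick 6–1.
Lomond vs Calder: Calder, 6–1.
Lomond–Ostley: Ostley 7–0.
Lomond–Brixley: Brixley 4–3.
Lomond vs Selby: Selby, 6–1.
Marwick vs Calder: Marwick wins 4–3.
Marwick vs Ostley: Marwick wins 4–3.
Marwick vs Brixley: Marwick, 6–1.
Marwick vs Selby: Marwick, 4–3.
Calder vs Ostley: Ostley wins 5–2.
Calder vs Brixley: Brixley wins 4–3.
Calder vs Selby: Selby, 4–3.
Ostley–Brixley: Brixley 4–3.
Ostley–Selby: Selby 6–1.
Brixley–Selby: Selby 6–1.
Marwick beats each of Lomond, Calder, Ostley, Brixley, Selby — Marwick is the Condorcet winner.

Marwick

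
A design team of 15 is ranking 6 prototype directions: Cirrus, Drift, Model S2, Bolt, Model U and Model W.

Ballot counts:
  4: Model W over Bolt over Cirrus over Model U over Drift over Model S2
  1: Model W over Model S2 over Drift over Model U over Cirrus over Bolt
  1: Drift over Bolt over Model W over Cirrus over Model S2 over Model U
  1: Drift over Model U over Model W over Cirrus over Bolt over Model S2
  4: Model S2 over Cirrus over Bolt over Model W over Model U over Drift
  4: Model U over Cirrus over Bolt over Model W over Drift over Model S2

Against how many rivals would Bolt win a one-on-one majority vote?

4

Bolt against each rival (15 engineers):
Bolt vs Cirrus: Cirrus wins 10–5.
Bolt–Drift: Bolt 12–3.
Bolt vs Model S2: Bolt preferred on 4+1+1+4 = 10 ballots; Bolt wins 10–5.
Bolt vs Model U: Bolt, 9–6.
Bolt vs Model W: Bolt wins 9–6.
Bolt beats Drift, Model S2, Model U, Model W; loses to Cirrus — 4 pairwise wins.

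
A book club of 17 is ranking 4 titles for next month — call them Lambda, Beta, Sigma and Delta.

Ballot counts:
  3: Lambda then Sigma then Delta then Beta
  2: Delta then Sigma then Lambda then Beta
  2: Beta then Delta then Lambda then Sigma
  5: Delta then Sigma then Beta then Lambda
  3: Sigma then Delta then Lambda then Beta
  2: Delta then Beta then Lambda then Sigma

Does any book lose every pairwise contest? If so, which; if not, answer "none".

Lambda

Head-to-head results (17 members):
Lambda vs Beta: Beta, 9–8.
Lambda vs Sigma: Sigma, 10–7.
Lambda vs Delta: Delta wins 14–3.
Beta–Sigma: Sigma 13–4.
Beta vs Delta: Beta preferred on 2 ballots; Delta wins 15–2.
Sigma vs Delta: Delta wins 11–6.
Only Lambda has no wins; Lambda is the Condorcet loser.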